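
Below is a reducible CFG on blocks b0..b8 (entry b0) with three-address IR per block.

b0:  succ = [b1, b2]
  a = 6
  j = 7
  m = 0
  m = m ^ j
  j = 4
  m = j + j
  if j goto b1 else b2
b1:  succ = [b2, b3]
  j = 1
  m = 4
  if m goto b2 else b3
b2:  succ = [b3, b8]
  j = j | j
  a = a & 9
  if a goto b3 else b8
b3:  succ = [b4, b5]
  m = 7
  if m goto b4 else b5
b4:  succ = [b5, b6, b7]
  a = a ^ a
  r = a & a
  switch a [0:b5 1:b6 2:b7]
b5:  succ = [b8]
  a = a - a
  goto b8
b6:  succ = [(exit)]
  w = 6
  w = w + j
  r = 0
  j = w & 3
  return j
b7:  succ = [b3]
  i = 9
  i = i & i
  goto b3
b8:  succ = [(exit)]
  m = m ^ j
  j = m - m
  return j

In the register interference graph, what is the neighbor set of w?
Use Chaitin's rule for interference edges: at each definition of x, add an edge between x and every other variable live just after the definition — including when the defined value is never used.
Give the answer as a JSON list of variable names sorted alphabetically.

Answer: ["j", "r"]

Analysis:
def/use:
  b0: def={a,j,m} ue=∅
  b1: def={j,m} ue=∅
  b2: def={a,j} ue={a,j}
  b3: def={m} ue=∅
  b4: def={a,r} ue={a}
  b5: def={a} ue={a}
  b6: def={j,r,w} ue={j}
  b7: def={i} ue=∅
  b8: def={j,m} ue={j,m}

Backward fixpoint:
  b0: in=∅ out={a,j,m}
  b1: in={a} out={a,j,m}
  b2: in={a,j,m} out={a,j,m}
  b3: in={a,j} out={a,j,m}
  b4: in={a,j,m} out={a,j,m}
  b5: in={a,j,m} out={j,m}
  b6: in={j} out=∅
  b7: in={a,j} out={a,j}
  b8: in={j,m} out=∅

Interfere edges:
  a↔{i,j,m,r}
  i↔{a,j}
  j↔{a,i,m,r,w}
  m↔{a,j,r}
  r↔{a,j,m,w}
  w↔{j,r}

N(w) = ["j", "r"]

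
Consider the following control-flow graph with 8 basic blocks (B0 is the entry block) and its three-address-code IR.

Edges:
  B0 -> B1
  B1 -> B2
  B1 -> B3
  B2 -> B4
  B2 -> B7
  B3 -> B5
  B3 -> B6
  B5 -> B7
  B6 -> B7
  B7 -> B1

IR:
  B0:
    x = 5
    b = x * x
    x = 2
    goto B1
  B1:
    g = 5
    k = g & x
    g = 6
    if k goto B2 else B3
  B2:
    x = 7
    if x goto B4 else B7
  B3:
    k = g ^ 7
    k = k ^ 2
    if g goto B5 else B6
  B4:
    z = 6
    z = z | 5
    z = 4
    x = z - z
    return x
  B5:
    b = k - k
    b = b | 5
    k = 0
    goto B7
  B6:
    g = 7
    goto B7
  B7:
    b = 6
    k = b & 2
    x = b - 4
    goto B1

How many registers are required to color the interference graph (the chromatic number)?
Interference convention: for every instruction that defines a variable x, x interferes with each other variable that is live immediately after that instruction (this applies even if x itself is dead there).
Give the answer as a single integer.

Answer: 2

Analysis:
def/use:
  B0 def {b,x} use ∅
  B1 def {g,k} use {x}
  B2 def {x} use ∅
  B3 def {k} use {g}
  B4 def {x,z} use ∅
  B5 def {b,k} use {k}
  B6 def {g} use ∅
  B7 def {b,k,x} use ∅

Backward fixpoint:
  B0 li=∅ lo={x}
  B1 li={x} lo={g}
  B2 li=∅ lo=∅
  B3 li={g} lo={k}
  B4 li=∅ lo=∅
  B5 li={k} lo=∅
  B6 li=∅ lo=∅
  B7 li=∅ lo={x}

Conflict graph:
  b — {k}
  g — {k,x}
  k — {b,g}
  x — {g}
  z — ∅

Colouring:
  lower bound: {b,k} mutually conflict ⇒ χ ≥ 2
  assign b→r0 g→r0 k→r1 x→r1 z→r0 — no edge inside a register ⇒ χ ≤ 2
  χ = 2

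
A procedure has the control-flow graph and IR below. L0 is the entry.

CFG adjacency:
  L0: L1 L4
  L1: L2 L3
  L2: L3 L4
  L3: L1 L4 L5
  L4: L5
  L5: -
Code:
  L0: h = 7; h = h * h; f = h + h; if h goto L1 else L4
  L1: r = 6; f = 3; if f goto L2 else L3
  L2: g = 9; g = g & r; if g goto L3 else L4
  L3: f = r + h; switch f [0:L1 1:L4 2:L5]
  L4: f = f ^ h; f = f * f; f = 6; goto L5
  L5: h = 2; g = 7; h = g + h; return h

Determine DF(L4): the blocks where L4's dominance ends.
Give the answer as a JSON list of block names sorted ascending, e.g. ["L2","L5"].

idom tree: L1←L0 L2←L1 L3←L1 L4←L0 L5←L0
Dom∩ at merges:
  L1: preds {L0,L3}: {L0} ∩ {L0,L1,L3} = {L0}; idom=L0
  L3: preds {L1,L2}: {L0,L1} ∩ {L0,L1,L2} = {L0,L1}; idom=L1
  L4: preds {L0,L2,L3}: {L0} ∩ {L0,L1,L2} ∩ {L0,L1,L3} = {L0}; idom=L0
  L5: preds {L3,L4}: {L0,L1,L3} ∩ {L0,L4} = {L0}; idom=L0

DF walk-up:
  L1←L0: walk · to L0
  L1←L3: walk L3→L1 to L0
  L3←L1: walk · to L1
  L3←L2: walk L2 to L1
  L4←L0: walk · to L0
  L4←L2: walk L2→L1 to L0
  L4←L3: walk L3→L1 to L0
  L5←L3: walk L3→L1 to L0
  L5←L4: walk L4 to L0
  L0: DF=∅
  L1: DF={L1,L4,L5}
  L2: DF={L3,L4}
  L3: DF={L1,L4,L5}
  L4: DF={L5}
  L5: DF=∅

DF(L4) = ["L5"]

Answer: ["L5"]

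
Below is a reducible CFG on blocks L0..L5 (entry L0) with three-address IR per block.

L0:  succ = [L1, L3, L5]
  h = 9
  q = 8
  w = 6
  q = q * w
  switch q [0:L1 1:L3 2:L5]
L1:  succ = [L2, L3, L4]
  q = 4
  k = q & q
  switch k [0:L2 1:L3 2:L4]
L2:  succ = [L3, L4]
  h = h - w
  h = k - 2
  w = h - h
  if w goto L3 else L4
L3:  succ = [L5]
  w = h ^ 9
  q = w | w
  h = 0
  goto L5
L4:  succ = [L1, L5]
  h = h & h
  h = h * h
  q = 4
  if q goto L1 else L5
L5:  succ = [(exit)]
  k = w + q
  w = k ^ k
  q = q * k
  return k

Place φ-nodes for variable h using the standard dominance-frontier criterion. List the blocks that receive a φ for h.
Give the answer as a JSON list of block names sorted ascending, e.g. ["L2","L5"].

Answer: ["L1", "L3", "L4", "L5"]

Working:
idom tree: L1←L0 L2←L1 L3←L0 L4←L1 L5←L0
Dom at joins:
  L1: preds {L0,L4}: {L0} ∩ {L0,L1,L4} = {L0}; idom=L0
  L3: preds {L0,L1,L2}: {L0} ∩ {L0,L1} ∩ {L0,L1,L2} = {L0}; idom=L0
  L4: preds {L1,L2}: {L0,L1} ∩ {L0,L1,L2} = {L0,L1}; idom=L1
  L5: preds {L0,L3,L4}: {L0} ∩ {L0,L3} ∩ {L0,L1,L4} = {L0}; idom=L0

DF walk-up:
  join L1 pred L0: · stop@L0
  join L1 pred L4: L4→L1 stop@L0
  join L3 pred L0: · stop@L0
  join L3 pred L1: L1 stop@L0
  join L3 pred L2: L2→L1 stop@L0
  join L4 pred L1: · stop@L1
  join L4 pred L2: L2 stop@L1
  join L5 pred L0: · stop@L0
  join L5 pred L3: L3 stop@L0
  join L5 pred L4: L4→L1 stop@L0
  L0 → ∅
  L1 → {L1,L3,L5}
  L2 → {L3,L4}
  L3 → {L5}
  L4 → {L1,L5}
  L5 → ∅

φ for h: defs {L0,L2,L3,L4}
  DF⁺ = {L1,L3,L4,L5}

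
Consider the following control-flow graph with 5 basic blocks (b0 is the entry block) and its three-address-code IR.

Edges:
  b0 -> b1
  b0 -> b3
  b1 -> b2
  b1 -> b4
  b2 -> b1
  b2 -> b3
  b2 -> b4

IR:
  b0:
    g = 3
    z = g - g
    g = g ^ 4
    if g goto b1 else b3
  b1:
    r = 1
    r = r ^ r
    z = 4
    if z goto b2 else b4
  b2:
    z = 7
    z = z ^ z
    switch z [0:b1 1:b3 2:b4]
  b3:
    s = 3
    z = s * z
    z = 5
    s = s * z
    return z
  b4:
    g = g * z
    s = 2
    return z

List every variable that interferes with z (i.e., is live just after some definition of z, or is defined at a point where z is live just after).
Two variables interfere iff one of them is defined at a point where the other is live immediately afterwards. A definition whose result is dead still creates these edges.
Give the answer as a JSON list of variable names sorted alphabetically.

def/use:
  b0: {g,z} / ∅
  b1: {r,z} / ∅
  b2: {z} / ∅
  b3: {s,z} / {z}
  b4: {g,s} / {g,z}

Liveness:
  live b0: ∅→{g,z}
  live b1: {g}→{g,z}
  live b2: {g}→{g,z}
  live b3: {z}→∅
  live b4: {g,z}→∅

Interfere edges:
  g: {r,z}
  r: {g}
  s: {z}
  z: {g,s}

N(z) = ["g", "s"]

Answer: ["g", "s"]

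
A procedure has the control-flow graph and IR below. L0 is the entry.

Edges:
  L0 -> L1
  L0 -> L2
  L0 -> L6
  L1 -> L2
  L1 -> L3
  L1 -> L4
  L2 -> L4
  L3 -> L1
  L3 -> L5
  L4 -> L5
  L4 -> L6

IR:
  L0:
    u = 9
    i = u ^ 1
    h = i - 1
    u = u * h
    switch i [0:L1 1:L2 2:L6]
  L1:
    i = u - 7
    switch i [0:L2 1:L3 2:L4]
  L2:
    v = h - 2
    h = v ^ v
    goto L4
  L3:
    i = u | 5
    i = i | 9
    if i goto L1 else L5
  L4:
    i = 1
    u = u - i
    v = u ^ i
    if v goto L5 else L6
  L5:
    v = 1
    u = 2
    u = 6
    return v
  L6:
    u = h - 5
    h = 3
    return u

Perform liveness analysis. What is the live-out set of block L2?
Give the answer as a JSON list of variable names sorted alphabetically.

Answer: ["h", "u"]

Derivation:
Per-block:
  L0: {h,i,u} / ∅
  L1: {i} / {u}
  L2: {h,v} / {h}
  L3: {i} / {u}
  L4: {i,u,v} / {u}
  L5: {u,v} / ∅
  L6: {h,u} / {h}

Liveness:
  L0 li=∅ lo={h,u}
  L1 li={h,u} lo={h,u}
  L2 li={h,u} lo={h,u}
  L3 li={h,u} lo={h,u}
  L4 li={h,u} lo={h}
  L5 li=∅ lo=∅
  L6 li={h} lo=∅

live-out(L2) = ["h", "u"]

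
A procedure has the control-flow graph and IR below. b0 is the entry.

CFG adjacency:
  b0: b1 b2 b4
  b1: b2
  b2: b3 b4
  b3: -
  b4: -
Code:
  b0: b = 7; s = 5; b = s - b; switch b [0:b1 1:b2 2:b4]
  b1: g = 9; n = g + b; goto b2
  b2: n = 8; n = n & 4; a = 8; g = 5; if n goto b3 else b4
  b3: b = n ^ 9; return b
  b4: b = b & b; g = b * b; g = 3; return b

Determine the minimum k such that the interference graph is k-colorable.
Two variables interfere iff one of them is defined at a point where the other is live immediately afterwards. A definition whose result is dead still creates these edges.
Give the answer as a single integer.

Block summaries:
  b0: def={b,s} ue=∅
  b1: def={g,n} ue={b}
  b2: def={a,g,n} ue=∅
  b3: def={b} ue={n}
  b4: def={b,g} ue={b}

Live sets:
  live b0: ∅→{b}
  live b1: {b}→{b}
  live b2: {b}→{b,n}
  live b3: {n}→∅
  live b4: {b}→∅

Interfere edges:
  a: {b,n}
  b: {a,g,n,s}
  g: {b,n}
  n: {a,b,g}
  s: {b}

Registers:
  lower bound: {a,b,n} mutually conflict ⇒ χ ≥ 3
  assign a→r2 b→r0 g→r2 n→r1 s→r1 — no edge inside a register ⇒ χ ≤ 3
  χ = 3

Answer: 3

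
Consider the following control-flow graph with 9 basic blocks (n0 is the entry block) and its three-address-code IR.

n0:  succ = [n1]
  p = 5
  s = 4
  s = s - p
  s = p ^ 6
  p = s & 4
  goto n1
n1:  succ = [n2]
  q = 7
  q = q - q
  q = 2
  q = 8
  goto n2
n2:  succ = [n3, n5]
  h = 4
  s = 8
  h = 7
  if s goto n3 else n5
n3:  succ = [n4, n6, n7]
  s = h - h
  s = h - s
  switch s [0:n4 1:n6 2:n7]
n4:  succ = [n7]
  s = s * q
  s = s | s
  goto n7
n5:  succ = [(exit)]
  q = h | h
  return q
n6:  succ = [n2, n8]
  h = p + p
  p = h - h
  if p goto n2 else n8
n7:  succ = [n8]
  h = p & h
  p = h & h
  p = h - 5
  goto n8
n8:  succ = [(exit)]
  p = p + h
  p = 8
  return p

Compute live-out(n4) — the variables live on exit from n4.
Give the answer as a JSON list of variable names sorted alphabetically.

Per-block:
  n0: {p,s} / ∅
  n1: {q} / ∅
  n2: {h,s} / ∅
  n3: {s} / {h}
  n4: {s} / {q,s}
  n5: {q} / {h}
  n6: {h,p} / {p}
  n7: {h,p} / {h,p}
  n8: {p} / {h,p}

Liveness:
  live n0: ∅→{p}
  live n1: {p}→{p,q}
  live n2: {p,q}→{h,p,q}
  live n3: {h,p,q}→{h,p,q,s}
  live n4: {h,p,q,s}→{h,p}
  live n5: {h}→∅
  live n6: {p,q}→{h,p,q}
  live n7: {h,p}→{h,p}
  live n8: {h,p}→∅

live-out(n4) = ["h", "p"]

Answer: ["h", "p"]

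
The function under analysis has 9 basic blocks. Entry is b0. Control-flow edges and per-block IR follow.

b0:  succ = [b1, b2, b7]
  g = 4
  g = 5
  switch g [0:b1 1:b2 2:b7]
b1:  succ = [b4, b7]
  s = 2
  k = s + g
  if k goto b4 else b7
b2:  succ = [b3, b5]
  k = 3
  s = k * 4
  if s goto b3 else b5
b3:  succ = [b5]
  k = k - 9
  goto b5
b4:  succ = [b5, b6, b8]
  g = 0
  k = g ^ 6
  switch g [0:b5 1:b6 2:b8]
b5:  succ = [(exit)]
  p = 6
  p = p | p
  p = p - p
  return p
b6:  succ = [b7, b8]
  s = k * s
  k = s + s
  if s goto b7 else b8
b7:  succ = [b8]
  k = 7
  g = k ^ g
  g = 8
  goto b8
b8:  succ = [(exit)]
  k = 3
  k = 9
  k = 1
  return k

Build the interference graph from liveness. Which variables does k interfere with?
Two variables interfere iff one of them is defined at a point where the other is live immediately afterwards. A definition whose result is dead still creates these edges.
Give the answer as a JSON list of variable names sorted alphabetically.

def/use:
  b0: {g} / ∅
  b1: {k,s} / {g}
  b2: {k,s} / ∅
  b3: {k} / {k}
  b4: {g,k} / ∅
  b5: {p} / ∅
  b6: {k,s} / {k,s}
  b7: {g,k} / {g}
  b8: {k} / ∅

Backward fixpoint:
  live b0: ∅→{g}
  live b1: {g}→{g,s}
  live b2: ∅→{k}
  live b3: {k}→∅
  live b4: {s}→{g,k,s}
  live b5: ∅→∅
  live b6: {g,k,s}→{g}
  live b7: {g}→∅
  live b8: ∅→∅

Conflict graph:
  g — {k,s}
  k — {g,s}
  p — ∅
  s — {g,k}

N(k) = ["g", "s"]

Answer: ["g", "s"]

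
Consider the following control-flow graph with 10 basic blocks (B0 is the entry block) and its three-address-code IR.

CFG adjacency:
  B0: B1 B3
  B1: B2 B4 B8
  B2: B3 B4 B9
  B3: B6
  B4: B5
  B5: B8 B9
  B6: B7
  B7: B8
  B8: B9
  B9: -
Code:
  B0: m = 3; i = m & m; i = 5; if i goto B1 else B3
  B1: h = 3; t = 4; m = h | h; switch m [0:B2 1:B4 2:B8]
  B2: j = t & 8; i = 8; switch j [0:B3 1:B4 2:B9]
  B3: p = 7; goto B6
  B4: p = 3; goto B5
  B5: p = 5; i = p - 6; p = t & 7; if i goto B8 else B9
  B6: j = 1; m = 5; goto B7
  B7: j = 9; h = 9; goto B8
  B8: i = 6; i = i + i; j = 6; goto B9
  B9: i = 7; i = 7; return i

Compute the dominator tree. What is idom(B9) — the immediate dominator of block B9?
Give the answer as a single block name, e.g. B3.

idom tree: B1←B0 B2←B1 B3←B0 B4←B1 B5←B4 B6←B3 B7←B6 B8←B0 B9←B0
Join-block Dom:
  B3: preds {B0,B2}: {B0} ∩ {B0,B1,B2} = {B0}; idom=B0
  B4: preds {B1,B2}: {B0,B1} ∩ {B0,B1,B2} = {B0,B1}; idom=B1
  B8: preds {B1,B5,B7}: {B0,B1} ∩ {B0,B1,B4,B5} ∩ {B0,B3,B6,B7} = {B0}; idom=B0
  B9: preds {B2,B5,B8}: {B0,B1,B2} ∩ {B0,B1,B4,B5} ∩ {B0,B8} = {B0}; idom=B0

idom(B9) = B0

Answer: B0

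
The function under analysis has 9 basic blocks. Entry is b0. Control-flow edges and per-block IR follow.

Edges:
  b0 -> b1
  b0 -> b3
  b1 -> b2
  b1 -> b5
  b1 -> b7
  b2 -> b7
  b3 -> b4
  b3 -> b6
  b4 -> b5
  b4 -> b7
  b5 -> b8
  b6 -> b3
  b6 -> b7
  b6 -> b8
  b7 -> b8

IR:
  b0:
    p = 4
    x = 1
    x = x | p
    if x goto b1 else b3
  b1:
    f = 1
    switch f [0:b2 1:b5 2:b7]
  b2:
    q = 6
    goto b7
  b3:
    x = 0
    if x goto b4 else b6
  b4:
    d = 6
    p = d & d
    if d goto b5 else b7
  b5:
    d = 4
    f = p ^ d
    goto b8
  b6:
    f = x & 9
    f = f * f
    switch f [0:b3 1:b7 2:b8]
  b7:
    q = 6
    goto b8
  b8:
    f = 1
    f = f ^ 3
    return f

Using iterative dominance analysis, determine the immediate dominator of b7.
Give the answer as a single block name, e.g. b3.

Answer: b0

Working:
idom tree: b1←b0 b2←b1 b3←b0 b4←b3 b5←b0 b6←b3 b7←b0 b8←b0
Dom∩ at merges:
  b3: preds {b0,b6}: {b0} ∩ {b0,b3,b6} = {b0}; idom=b0
  b5: preds {b1,b4}: {b0,b1} ∩ {b0,b3,b4} = {b0}; idom=b0
  b7: preds {b1,b2,b4,b6}: {b0,b1} ∩ {b0,b1,b2} ∩ {b0,b3,b4} ∩ {b0,b3,b6} = {b0}; idom=b0
  b8: preds {b5,b6,b7}: {b0,b5} ∩ {b0,b3,b6} ∩ {b0,b7} = {b0}; idom=b0

idom(b7) = b0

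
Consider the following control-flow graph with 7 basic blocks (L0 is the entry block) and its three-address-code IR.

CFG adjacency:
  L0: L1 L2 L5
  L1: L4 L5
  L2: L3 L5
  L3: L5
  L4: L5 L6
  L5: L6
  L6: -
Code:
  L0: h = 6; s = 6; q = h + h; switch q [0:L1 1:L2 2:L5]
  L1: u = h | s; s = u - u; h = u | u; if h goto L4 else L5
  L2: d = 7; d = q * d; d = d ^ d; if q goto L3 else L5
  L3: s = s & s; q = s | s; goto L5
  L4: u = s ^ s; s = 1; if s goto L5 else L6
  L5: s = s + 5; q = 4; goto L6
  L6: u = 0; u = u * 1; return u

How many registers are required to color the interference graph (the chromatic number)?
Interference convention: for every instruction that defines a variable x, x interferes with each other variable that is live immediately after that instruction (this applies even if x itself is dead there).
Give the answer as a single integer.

Answer: 3

Analysis:
Per-block:
  L0: def={h,q,s} ue=∅
  L1: def={h,s,u} ue={h,s}
  L2: def={d} ue={q}
  L3: def={q,s} ue={s}
  L4: def={s,u} ue={s}
  L5: def={q,s} ue={s}
  L6: def={u} ue=∅

Live sets:
  L0 li=∅ lo={h,q,s}
  L1 li={h,s} lo={s}
  L2 li={q,s} lo={s}
  L3 li={s} lo={s}
  L4 li={s} lo={s}
  L5 li={s} lo=∅
  L6 li=∅ lo=∅

Interfere edges:
  d — {q,s}
  h — {q,s}
  q — {d,h,s}
  s — {d,h,q,u}
  u — {s}

Chromatic number:
  {d,q,s} pairwise interfere (3-clique) ⇒ χ ≥ 3
  assign d→R2 h→R2 q→R1 s→R0 u→R1 — no edge inside a register ⇒ χ ≤ 3
  χ = 3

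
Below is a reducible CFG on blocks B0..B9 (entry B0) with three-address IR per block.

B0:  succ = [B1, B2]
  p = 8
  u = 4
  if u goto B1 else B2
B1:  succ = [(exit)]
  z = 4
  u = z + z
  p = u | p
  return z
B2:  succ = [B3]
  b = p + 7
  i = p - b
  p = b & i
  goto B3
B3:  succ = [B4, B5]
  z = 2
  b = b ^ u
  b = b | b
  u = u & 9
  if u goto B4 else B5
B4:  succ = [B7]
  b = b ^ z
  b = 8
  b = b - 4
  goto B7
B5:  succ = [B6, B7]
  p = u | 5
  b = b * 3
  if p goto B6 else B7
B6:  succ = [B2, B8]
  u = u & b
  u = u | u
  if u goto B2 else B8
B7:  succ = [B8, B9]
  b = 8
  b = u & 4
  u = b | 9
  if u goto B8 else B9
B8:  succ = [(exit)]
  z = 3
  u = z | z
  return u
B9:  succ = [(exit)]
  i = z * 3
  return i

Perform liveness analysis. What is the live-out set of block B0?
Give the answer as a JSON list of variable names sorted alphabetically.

Per-block:
  B0: def={p,u} ue=∅
  B1: def={p,u,z} ue={p}
  B2: def={b,i,p} ue={p}
  B3: def={b,u,z} ue={b,u}
  B4: def={b} ue={b,z}
  B5: def={b,p} ue={b,u}
  B6: def={u} ue={b,u}
  B7: def={b,u} ue={u}
  B8: def={u,z} ue=∅
  B9: def={i} ue={z}

Backward fixpoint:
  B0 li=∅ lo={p,u}
  B1 li={p} lo=∅
  B2 li={p,u} lo={b,u}
  B3 li={b,u} lo={b,u,z}
  B4 li={b,u,z} lo={u,z}
  B5 li={b,u,z} lo={b,p,u,z}
  B6 li={b,p,u} lo={p,u}
  B7 li={u,z} lo={z}
  B8 li=∅ lo=∅
  B9 li={z} lo=∅

live-out(B0) = ["p", "u"]

Answer: ["p", "u"]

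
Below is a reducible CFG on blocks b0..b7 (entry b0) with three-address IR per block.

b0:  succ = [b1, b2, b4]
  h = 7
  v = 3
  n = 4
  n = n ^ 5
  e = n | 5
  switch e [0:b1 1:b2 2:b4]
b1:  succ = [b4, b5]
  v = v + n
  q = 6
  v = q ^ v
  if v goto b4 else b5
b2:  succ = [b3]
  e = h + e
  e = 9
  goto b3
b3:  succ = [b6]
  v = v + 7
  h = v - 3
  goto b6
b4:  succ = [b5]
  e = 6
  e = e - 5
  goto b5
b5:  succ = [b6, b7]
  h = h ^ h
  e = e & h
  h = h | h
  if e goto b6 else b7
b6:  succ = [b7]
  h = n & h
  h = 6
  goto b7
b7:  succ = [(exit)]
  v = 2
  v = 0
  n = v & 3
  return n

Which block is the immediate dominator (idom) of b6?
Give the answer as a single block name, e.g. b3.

idom tree: b1←b0 b2←b0 b3←b2 b4←b0 b5←b0 b6←b0 b7←b0
Dom∩ at merges:
  b4: preds {b0,b1}: {b0} ∩ {b0,b1} = {b0}; idom=b0
  b5: preds {b1,b4}: {b0,b1} ∩ {b0,b4} = {b0}; idom=b0
  b6: preds {b3,b5}: {b0,b2,b3} ∩ {b0,b5} = {b0}; idom=b0
  b7: preds {b5,b6}: {b0,b5} ∩ {b0,b6} = {b0}; idom=b0

idom(b6) = b0

Answer: b0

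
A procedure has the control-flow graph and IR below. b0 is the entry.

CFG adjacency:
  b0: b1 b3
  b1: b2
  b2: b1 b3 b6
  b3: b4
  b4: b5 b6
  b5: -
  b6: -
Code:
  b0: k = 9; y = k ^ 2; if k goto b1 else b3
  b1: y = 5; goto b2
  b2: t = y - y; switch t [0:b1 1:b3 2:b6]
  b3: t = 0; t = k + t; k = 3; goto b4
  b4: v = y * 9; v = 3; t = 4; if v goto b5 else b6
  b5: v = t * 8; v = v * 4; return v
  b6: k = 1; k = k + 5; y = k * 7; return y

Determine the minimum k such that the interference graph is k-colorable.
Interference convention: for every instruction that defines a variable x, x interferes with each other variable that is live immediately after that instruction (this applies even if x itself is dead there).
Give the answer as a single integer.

Per-block:
  b0: {k,y} / ∅
  b1: {y} / ∅
  b2: {t} / {y}
  b3: {k,t} / {k}
  b4: {t,v} / {y}
  b5: {v} / {t}
  b6: {k,y} / ∅

Live sets:
  b0 li=∅ lo={k,y}
  b1 li={k} lo={k,y}
  b2 li={k,y} lo={k,y}
  b3 li={k,y} lo={y}
  b4 li={y} lo={t}
  b5 li={t} lo=∅
  b6 li=∅ lo=∅

Interfere edges:
  k: {t,y}
  t: {k,v,y}
  v: {t}
  y: {k,t}

Registers:
  {k,t,y} pairwise interfere (3-clique) ⇒ χ ≥ 3
  assign k→c1 t→c0 v→c1 y→c2 — no edge inside a register ⇒ χ ≤ 3
  χ = 3

Answer: 3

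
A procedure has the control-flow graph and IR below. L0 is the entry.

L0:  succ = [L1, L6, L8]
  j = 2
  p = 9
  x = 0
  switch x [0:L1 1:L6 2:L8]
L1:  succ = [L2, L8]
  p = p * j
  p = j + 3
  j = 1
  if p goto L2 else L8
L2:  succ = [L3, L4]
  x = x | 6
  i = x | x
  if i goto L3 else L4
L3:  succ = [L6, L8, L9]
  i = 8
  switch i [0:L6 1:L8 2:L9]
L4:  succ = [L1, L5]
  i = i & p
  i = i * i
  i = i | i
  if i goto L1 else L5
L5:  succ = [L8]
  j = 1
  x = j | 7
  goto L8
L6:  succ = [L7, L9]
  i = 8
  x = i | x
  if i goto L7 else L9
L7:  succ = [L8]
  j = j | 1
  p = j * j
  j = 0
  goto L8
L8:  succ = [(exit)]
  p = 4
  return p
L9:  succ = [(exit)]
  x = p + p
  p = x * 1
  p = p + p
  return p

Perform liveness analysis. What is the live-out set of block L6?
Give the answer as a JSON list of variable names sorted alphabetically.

Answer: ["j", "p"]

Analysis:
Block summaries:
  L0 def {j,p,x} use ∅
  L1 def {j,p} use {j,p}
  L2 def {i,x} use {x}
  L3 def {i} use ∅
  L4 def {i} use {i,p}
  L5 def {j,x} use ∅
  L6 def {i,x} use {x}
  L7 def {j,p} use {j}
  L8 def {p} use ∅
  L9 def {p,x} use {p}

Backward fixpoint:
  L0: in=∅ out={j,p,x}
  L1: in={j,p,x} out={j,p,x}
  L2: in={j,p,x} out={i,j,p,x}
  L3: in={j,p,x} out={j,p,x}
  L4: in={i,j,p,x} out={j,p,x}
  L5: in=∅ out=∅
  L6: in={j,p,x} out={j,p}
  L7: in={j} out=∅
  L8: in=∅ out=∅
  L9: in={p} out=∅

live-out(L6) = ["j", "p"]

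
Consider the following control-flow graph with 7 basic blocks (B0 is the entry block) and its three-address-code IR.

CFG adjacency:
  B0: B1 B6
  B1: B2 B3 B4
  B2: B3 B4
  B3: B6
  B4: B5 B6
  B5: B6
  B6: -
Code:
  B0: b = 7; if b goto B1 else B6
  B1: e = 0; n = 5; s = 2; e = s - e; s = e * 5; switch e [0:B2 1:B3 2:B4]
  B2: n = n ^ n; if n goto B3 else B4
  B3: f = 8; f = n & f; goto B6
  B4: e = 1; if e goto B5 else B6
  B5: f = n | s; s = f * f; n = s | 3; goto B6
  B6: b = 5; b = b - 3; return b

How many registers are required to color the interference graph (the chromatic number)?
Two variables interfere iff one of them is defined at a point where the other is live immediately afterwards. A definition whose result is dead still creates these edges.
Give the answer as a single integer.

Answer: 3

Analysis:
Per-block:
  B0 def {b} use ∅
  B1 def {e,n,s} use ∅
  B2 def {n} use {n}
  B3 def {f} use {n}
  B4 def {e} use ∅
  B5 def {f,n,s} use {n,s}
  B6 def {b} use ∅

Liveness:
  live B0: ∅→∅
  live B1: ∅→{n,s}
  live B2: {n,s}→{n,s}
  live B3: {n}→∅
  live B4: {n,s}→{n,s}
  live B5: {n,s}→∅
  live B6: ∅→∅

Conflict graph:
  b↔∅
  e↔{n,s}
  f↔{n}
  n↔{e,f,s}
  s↔{e,n}

Colouring:
  {e,n,s} pairwise interfere (3-clique) ⇒ χ ≥ 3
  3-colouring: R0={b,n}  R1={e,f}  R2={s}
  χ = 3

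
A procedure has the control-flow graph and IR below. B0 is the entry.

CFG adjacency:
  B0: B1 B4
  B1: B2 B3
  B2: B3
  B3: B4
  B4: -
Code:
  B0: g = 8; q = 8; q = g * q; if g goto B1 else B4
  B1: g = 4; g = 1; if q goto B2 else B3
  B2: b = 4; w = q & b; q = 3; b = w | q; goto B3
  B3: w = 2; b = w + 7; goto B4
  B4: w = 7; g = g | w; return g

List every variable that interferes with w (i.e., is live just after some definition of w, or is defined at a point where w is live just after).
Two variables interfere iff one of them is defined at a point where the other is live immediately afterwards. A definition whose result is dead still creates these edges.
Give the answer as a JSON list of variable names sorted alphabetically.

Per-block:
  B0 def {g,q} use ∅
  B1 def {g} use {q}
  B2 def {b,q,w} use {q}
  B3 def {b,w} use ∅
  B4 def {g,w} use {g}

Live sets:
  live B0: ∅→{g,q}
  live B1: {q}→{g,q}
  live B2: {g,q}→{g}
  live B3: {g}→{g}
  live B4: {g}→∅

Interference:
  b↔{g,q}
  g↔{b,q,w}
  q↔{b,g,w}
  w↔{g,q}

N(w) = ["g", "q"]

Answer: ["g", "q"]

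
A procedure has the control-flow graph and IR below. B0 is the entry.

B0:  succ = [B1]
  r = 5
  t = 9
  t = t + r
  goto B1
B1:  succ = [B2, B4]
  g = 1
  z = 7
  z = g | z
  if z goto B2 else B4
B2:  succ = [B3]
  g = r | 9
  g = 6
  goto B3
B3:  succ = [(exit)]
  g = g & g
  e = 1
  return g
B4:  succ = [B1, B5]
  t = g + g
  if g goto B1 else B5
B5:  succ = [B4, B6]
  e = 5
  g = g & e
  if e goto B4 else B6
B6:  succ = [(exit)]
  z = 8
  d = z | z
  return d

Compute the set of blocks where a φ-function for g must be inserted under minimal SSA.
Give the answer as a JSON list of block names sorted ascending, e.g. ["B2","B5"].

Answer: ["B1", "B4"]

Derivation:
idom tree: B1←B0 B2←B1 B3←B2 B4←B1 B5←B4 B6←B5
Join-block Dom:
  B1: preds {B0,B4}: {B0} ∩ {B0,B1,B4} = {B0}; idom=B0
  B4: preds {B1,B5}: {B0,B1} ∩ {B0,B1,B4,B5} = {B0,B1}; idom=B1

DF walk-up:
  B1←B0: walk · to B0
  B1←B4: walk B4→B1 to B0
  B4←B1: walk · to B1
  B4←B5: walk B5→B4 to B1
  B0 → ∅
  B1 → {B1}
  B2 → ∅
  B3 → ∅
  B4 → {B1,B4}
  B5 → {B4}
  B6 → ∅

φ for g: defs {B1,B2,B3,B5}
  DF⁺ = {B1,B4}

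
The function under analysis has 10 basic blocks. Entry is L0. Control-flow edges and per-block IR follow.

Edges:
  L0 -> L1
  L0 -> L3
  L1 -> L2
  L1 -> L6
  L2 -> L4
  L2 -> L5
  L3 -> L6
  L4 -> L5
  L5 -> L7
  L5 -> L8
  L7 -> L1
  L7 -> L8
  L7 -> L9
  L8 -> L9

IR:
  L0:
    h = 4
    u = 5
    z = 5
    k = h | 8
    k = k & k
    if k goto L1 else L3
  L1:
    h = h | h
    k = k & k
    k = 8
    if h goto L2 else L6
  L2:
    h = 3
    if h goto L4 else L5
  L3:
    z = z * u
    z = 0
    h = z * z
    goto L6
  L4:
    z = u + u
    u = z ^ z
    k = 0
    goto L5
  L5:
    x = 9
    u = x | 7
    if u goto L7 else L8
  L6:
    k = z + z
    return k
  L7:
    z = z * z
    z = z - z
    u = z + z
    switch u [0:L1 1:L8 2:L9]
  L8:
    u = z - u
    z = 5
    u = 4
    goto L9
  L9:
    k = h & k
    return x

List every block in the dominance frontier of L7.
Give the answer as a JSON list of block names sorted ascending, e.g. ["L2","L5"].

idom tree: L1←L0 L2←L1 L3←L0 L4←L2 L5←L2 L6←L0 L7←L5 L8←L5 L9←L5
Dom at joins:
  L1: preds {L0,L7}: {L0} ∩ {L0,L1,L2,L5,L7} = {L0}; idom=L0
  L5: preds {L2,L4}: {L0,L1,L2} ∩ {L0,L1,L2,L4} = {L0,L1,L2}; idom=L2
  L6: preds {L1,L3}: {L0,L1} ∩ {L0,L3} = {L0}; idom=L0
  L8: preds {L5,L7}: {L0,L1,L2,L5} ∩ {L0,L1,L2,L5,L7} = {L0,L1,L2,L5}; idom=L5
  L9: preds {L7,L8}: {L0,L1,L2,L5,L7} ∩ {L0,L1,L2,L5,L8} = {L0,L1,L2,L5}; idom=L5

DF derivation:
  join L1 pred L0: · stop@L0
  join L1 pred L7: L7→L5→L2→L1 stop@L0
  join L5 pred L2: · stop@L2
  join L5 pred L4: L4 stop@L2
  join L6 pred L1: L1 stop@L0
  join L6 pred L3: L3 stop@L0
  join L8 pred L5: · stop@L5
  join L8 pred L7: L7 stop@L5
  join L9 pred L7: L7 stop@L5
  join L9 pred L8: L8 stop@L5
  L0 → ∅
  L1 → {L1,L6}
  L2 → {L1}
  L3 → {L6}
  L4 → {L5}
  L5 → {L1}
  L6 → ∅
  L7 → {L1,L8,L9}
  L8 → {L9}
  L9 → ∅

DF(L7) = ["L1", "L8", "L9"]

Answer: ["L1", "L8", "L9"]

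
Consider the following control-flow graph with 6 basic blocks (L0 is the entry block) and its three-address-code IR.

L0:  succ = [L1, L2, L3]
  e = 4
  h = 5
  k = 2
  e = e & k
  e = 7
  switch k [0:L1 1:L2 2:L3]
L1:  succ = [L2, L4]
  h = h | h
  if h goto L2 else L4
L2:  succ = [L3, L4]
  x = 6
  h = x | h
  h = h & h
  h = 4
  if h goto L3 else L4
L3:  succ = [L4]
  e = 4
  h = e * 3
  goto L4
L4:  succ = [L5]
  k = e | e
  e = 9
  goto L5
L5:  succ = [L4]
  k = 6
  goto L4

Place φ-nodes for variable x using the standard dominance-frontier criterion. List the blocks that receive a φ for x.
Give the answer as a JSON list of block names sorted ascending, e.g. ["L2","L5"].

Answer: ["L3", "L4"]

Derivation:
idom tree: L1←L0 L2←L0 L3←L0 L4←L0 L5←L4
Dom∩ at merges:
  L2: preds {L0,L1}: {L0} ∩ {L0,L1} = {L0}; idom=L0
  L3: preds {L0,L2}: {L0} ∩ {L0,L2} = {L0}; idom=L0
  L4: preds {L1,L2,L3,L5}: {L0,L1} ∩ {L0,L2} ∩ {L0,L3} ∩ {L0,L4,L5} = {L0}; idom=L0

DF derivation:
  join L2 pred L0: · stop@L0
  join L2 pred L1: L1 stop@L0
  join L3 pred L0: · stop@L0
  join L3 pred L2: L2 stop@L0
  join L4 pred L1: L1 stop@L0
  join L4 pred L2: L2 stop@L0
  join L4 pred L3: L3 stop@L0
  join L4 pred L5: L5→L4 stop@L0
  L0: DF=∅
  L1: DF={L2,L4}
  L2: DF={L3,L4}
  L3: DF={L4}
  L4: DF={L4}
  L5: DF={L4}

φ for x: defs {L2}
  DF⁺ = {L3,L4}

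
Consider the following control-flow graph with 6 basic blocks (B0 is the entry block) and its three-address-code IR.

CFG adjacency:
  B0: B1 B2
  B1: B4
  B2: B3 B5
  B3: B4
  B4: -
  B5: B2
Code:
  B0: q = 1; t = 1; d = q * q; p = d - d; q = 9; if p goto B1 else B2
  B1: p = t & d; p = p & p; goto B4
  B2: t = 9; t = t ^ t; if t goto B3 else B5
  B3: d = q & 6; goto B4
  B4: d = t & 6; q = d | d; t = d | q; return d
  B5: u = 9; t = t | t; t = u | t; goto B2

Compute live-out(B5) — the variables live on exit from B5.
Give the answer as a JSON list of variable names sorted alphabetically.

Answer: ["q"]

Working:
Per-block:
  B0: {d,p,q,t} / ∅
  B1: {p} / {d,t}
  B2: {t} / ∅
  B3: {d} / {q}
  B4: {d,q,t} / {t}
  B5: {t,u} / {t}

Backward fixpoint:
  live B0: ∅→{d,q,t}
  live B1: {d,t}→{t}
  live B2: {q}→{q,t}
  live B3: {q,t}→{t}
  live B4: {t}→∅
  live B5: {q,t}→{q}

live-out(B5) = ["q"]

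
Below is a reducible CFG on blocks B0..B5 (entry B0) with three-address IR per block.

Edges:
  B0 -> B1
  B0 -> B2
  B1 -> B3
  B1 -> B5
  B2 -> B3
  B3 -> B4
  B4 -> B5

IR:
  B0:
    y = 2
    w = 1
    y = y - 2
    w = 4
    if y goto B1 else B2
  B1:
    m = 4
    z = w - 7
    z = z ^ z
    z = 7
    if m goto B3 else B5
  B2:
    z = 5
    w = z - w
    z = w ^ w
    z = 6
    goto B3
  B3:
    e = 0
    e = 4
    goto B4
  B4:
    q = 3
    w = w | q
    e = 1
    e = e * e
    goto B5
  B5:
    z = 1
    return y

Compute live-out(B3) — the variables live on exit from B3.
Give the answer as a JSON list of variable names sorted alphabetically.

Answer: ["w", "y"]

Analysis:
Per-block:
  B0 def {w,y} use ∅
  B1 def {m,z} use {w}
  B2 def {w,z} use {w}
  B3 def {e} use ∅
  B4 def {e,q,w} use {w}
  B5 def {z} use {y}

Backward fixpoint:
  B0: in=∅ out={w,y}
  B1: in={w,y} out={w,y}
  B2: in={w,y} out={w,y}
  B3: in={w,y} out={w,y}
  B4: in={w,y} out={y}
  B5: in={y} out=∅

live-out(B3) = ["w", "y"]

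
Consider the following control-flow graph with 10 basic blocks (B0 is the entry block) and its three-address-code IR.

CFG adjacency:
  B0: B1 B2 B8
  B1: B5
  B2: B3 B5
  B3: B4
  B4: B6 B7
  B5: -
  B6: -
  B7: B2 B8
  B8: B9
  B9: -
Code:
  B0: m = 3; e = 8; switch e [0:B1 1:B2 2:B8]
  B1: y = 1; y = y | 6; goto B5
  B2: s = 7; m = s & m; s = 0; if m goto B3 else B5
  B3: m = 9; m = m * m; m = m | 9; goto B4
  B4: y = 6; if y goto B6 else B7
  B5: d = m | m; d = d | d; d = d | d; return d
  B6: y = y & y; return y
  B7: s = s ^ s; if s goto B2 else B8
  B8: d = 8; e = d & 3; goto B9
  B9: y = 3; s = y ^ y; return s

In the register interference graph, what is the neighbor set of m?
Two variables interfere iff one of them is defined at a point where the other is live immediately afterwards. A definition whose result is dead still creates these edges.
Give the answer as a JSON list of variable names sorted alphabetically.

def/use:
  B0: def={e,m} ue=∅
  B1: def={y} ue=∅
  B2: def={m,s} ue={m}
  B3: def={m} ue=∅
  B4: def={y} ue=∅
  B5: def={d} ue={m}
  B6: def={y} ue={y}
  B7: def={s} ue={s}
  B8: def={d,e} ue=∅
  B9: def={s,y} ue=∅

Liveness:
  B0 li=∅ lo={m}
  B1 li={m} lo={m}
  B2 li={m} lo={m,s}
  B3 li={s} lo={m,s}
  B4 li={m,s} lo={m,s,y}
  B5 li={m} lo=∅
  B6 li={y} lo=∅
  B7 li={m,s} lo={m}
  B8 li=∅ lo=∅
  B9 li=∅ lo=∅

Conflict graph:
  d: ∅
  e: {m}
  m: {e,s,y}
  s: {m,y}
  y: {m,s}

N(m) = ["e", "s", "y"]

Answer: ["e", "s", "y"]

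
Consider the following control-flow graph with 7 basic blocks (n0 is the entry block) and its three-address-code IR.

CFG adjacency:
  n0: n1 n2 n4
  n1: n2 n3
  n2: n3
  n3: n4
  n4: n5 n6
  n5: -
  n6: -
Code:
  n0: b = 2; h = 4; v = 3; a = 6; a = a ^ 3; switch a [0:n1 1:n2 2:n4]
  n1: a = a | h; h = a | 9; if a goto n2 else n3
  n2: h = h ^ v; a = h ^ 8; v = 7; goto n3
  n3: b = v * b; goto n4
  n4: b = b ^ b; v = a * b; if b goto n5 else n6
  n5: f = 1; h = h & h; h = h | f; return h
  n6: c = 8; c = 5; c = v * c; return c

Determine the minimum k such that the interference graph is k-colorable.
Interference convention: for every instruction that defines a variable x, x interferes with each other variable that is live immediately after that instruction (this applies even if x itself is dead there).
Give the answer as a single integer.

def/use:
  n0 def {a,b,h,v} use ∅
  n1 def {a,h} use {a,h}
  n2 def {a,h,v} use {h,v}
  n3 def {b} use {b,v}
  n4 def {b,v} use {a,b}
  n5 def {f,h} use {h}
  n6 def {c} use {v}

Live sets:
  n0 li=∅ lo={a,b,h,v}
  n1 li={a,b,h,v} lo={a,b,h,v}
  n2 li={b,h,v} lo={a,b,h,v}
  n3 li={a,b,h,v} lo={a,b,h}
  n4 li={a,b,h} lo={h,v}
  n5 li={h} lo=∅
  n6 li={v} lo=∅

Interference:
  a — {b,h,v}
  b — {a,h,v}
  c — {v}
  f — {h}
  h — {a,b,f,v}
  v — {a,b,c,h}

Chromatic number:
  lower bound: {a,b,h,v} mutually conflict ⇒ χ ≥ 4
  4-colouring: c0={c,h}  c1={f,v}  c2={a}  c3={b}
  χ = 4

Answer: 4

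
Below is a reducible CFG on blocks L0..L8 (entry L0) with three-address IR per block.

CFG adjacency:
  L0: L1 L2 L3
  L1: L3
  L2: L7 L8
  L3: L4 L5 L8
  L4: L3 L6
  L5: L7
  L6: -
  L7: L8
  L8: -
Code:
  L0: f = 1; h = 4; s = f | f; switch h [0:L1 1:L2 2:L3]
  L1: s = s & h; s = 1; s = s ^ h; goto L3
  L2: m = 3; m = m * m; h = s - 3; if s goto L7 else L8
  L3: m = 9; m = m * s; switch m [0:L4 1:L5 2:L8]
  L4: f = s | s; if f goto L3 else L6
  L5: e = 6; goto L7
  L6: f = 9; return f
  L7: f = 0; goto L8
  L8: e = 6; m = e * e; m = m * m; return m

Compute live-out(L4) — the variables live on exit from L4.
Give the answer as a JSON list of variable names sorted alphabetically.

def/use:
  L0: def={f,h,s} ue=∅
  L1: def={s} ue={h,s}
  L2: def={h,m} ue={s}
  L3: def={m} ue={s}
  L4: def={f} ue={s}
  L5: def={e} ue=∅
  L6: def={f} ue=∅
  L7: def={f} ue=∅
  L8: def={e,m} ue=∅

Live sets:
  L0 li=∅ lo={h,s}
  L1 li={h,s} lo={s}
  L2 li={s} lo=∅
  L3 li={s} lo={s}
  L4 li={s} lo={s}
  L5 li=∅ lo=∅
  L6 li=∅ lo=∅
  L7 li=∅ lo=∅
  L8 li=∅ lo=∅

live-out(L4) = ["s"]

Answer: ["s"]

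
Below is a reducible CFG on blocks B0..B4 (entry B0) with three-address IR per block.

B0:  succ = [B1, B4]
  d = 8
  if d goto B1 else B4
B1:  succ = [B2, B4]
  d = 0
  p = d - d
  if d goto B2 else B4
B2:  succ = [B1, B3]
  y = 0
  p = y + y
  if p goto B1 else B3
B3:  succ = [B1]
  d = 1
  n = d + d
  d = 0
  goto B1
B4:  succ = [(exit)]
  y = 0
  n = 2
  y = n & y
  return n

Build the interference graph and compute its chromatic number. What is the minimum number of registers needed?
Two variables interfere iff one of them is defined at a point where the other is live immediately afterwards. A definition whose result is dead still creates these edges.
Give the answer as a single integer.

Block summaries:
  B0 def {d} use ∅
  B1 def {d,p} use ∅
  B2 def {p,y} use ∅
  B3 def {d,n} use ∅
  B4 def {n,y} use ∅

Liveness:
  B0: in=∅ out=∅
  B1: in=∅ out=∅
  B2: in=∅ out=∅
  B3: in=∅ out=∅
  B4: in=∅ out=∅

Interference:
  d↔{p}
  n↔{y}
  p↔{d}
  y↔{n}

Colouring:
  clique {d,p} ⇒ need ≥ 2
  2-colouring: c0={d,n}  c1={p,y}
  χ = 2

Answer: 2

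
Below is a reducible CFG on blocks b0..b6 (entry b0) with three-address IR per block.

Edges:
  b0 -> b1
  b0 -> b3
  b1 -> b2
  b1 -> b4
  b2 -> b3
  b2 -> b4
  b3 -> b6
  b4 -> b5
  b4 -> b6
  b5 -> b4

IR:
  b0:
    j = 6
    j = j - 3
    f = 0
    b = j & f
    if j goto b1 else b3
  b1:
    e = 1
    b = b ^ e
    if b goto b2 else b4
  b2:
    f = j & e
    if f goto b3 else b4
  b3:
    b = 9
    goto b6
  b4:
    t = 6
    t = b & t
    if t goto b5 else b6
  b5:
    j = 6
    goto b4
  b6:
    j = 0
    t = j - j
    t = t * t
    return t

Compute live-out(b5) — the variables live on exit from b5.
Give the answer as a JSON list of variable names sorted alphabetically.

Answer: ["b"]

Working:
Per-block:
  b0 def {b,f,j} use ∅
  b1 def {b,e} use {b}
  b2 def {f} use {e,j}
  b3 def {b} use ∅
  b4 def {t} use {b}
  b5 def {j} use ∅
  b6 def {j,t} use ∅

Live sets:
  live b0: ∅→{b,j}
  live b1: {b,j}→{b,e,j}
  live b2: {b,e,j}→{b}
  live b3: ∅→∅
  live b4: {b}→{b}
  live b5: {b}→{b}
  live b6: ∅→∅

live-out(b5) = ["b"]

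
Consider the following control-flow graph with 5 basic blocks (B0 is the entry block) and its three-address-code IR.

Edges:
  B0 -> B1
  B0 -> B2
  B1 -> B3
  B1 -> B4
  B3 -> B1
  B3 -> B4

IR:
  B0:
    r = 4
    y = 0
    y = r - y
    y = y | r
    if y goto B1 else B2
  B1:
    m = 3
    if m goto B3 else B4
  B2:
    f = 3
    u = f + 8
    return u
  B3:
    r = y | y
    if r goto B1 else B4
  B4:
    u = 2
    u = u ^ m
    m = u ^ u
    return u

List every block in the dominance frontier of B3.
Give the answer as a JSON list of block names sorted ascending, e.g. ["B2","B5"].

idom tree: B1←B0 B2←B0 B3←B1 B4←B1
Join-block Dom:
  B1: preds {B0,B3}: {B0} ∩ {B0,B1,B3} = {B0}; idom=B0
  B4: preds {B1,B3}: {B0,B1} ∩ {B0,B1,B3} = {B0,B1}; idom=B1

Frontier:
  B1←B0: walk · to B0
  B1←B3: walk B3→B1 to B0
  B4←B1: walk · to B1
  B4←B3: walk B3 to B1
  B0 → ∅
  B1 → {B1}
  B2 → ∅
  B3 → {B1,B4}
  B4 → ∅

DF(B3) = ["B1", "B4"]

Answer: ["B1", "B4"]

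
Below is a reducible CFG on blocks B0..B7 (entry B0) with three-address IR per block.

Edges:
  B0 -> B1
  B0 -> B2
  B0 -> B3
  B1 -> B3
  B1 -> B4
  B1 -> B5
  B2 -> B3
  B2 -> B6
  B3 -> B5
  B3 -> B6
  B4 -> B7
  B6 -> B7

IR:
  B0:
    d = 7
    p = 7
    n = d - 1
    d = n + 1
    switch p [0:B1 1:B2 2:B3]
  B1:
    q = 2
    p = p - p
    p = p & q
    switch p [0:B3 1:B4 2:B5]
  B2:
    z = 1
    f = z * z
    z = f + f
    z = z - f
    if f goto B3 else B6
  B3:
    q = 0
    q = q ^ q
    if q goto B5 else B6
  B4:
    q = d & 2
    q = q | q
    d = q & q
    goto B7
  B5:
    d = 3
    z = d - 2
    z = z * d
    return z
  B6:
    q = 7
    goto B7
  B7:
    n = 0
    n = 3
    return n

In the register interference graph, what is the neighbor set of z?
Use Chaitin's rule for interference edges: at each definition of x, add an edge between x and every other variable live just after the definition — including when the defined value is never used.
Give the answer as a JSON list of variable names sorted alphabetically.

Answer: ["d", "f"]

Analysis:
def/use:
  B0: {d,n,p} / ∅
  B1: {p,q} / {p}
  B2: {f,z} / ∅
  B3: {q} / ∅
  B4: {d,q} / {d}
  B5: {d,z} / ∅
  B6: {q} / ∅
  B7: {n} / ∅

Live sets:
  live B0: ∅→{d,p}
  live B1: {d,p}→{d}
  live B2: ∅→∅
  live B3: ∅→∅
  live B4: {d}→∅
  live B5: ∅→∅
  live B6: ∅→∅
  live B7: ∅→∅

Conflict graph:
  d — {p,q,z}
  f — {z}
  n — {p}
  p — {d,n,q}
  q — {d,p}
  z — {d,f}

N(z) = ["d", "f"]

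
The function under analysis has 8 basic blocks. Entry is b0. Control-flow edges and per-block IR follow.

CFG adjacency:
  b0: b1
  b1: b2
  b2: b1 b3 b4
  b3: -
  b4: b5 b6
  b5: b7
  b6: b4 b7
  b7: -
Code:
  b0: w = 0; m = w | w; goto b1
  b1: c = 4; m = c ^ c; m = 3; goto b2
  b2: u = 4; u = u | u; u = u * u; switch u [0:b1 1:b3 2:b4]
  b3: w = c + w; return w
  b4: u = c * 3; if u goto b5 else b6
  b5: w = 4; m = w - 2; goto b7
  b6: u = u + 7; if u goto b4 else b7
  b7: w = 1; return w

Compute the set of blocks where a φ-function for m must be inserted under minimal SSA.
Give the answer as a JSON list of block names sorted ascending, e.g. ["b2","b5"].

Answer: ["b1", "b7"]

Working:
idom tree: b1←b0 b2←b1 b3←b2 b4←b2 b5←b4 b6←b4 b7←b4
Dom at joins:
  b1: preds {b0,b2}: {b0} ∩ {b0,b1,b2} = {b0}; idom=b0
  b4: preds {b2,b6}: {b0,b1,b2} ∩ {b0,b1,b2,b4,b6} = {b0,b1,b2}; idom=b2
  b7: preds {b5,b6}: {b0,b1,b2,b4,b5} ∩ {b0,b1,b2,b4,b6} = {b0,b1,b2,b4}; idom=b4

Frontier:
  join b1 pred b0: · stop@b0
  join b1 pred b2: b2→b1 stop@b0
  join b4 pred b2: · stop@b2
  join b4 pred b6: b6→b4 stop@b2
  join b7 pred b5: b5 stop@b4
  join b7 pred b6: b6 stop@b4
  b0: DF=∅
  b1: DF={b1}
  b2: DF={b1}
  b3: DF=∅
  b4: DF={b4}
  b5: DF={b7}
  b6: DF={b4,b7}
  b7: DF=∅

φ for m: defs {b0,b1,b5}
  DF⁺ = {b1,b7}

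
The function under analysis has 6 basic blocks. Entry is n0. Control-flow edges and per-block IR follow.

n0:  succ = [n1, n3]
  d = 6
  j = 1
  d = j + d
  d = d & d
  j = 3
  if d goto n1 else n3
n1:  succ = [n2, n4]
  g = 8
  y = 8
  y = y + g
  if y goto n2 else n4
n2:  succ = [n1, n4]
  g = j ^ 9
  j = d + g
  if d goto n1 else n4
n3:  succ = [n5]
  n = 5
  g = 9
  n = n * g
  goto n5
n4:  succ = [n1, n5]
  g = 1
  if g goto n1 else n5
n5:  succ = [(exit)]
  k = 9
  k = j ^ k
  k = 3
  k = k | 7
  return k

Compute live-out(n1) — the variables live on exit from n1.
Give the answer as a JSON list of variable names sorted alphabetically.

Answer: ["d", "j"]

Working:
Block summaries:
  n0 def {d,j} use ∅
  n1 def {g,y} use ∅
  n2 def {g,j} use {d,j}
  n3 def {g,n} use ∅
  n4 def {g} use ∅
  n5 def {k} use {j}

Backward fixpoint:
  n0: in=∅ out={d,j}
  n1: in={d,j} out={d,j}
  n2: in={d,j} out={d,j}
  n3: in={j} out={j}
  n4: in={d,j} out={d,j}
  n5: in={j} out=∅

live-out(n1) = ["d", "j"]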